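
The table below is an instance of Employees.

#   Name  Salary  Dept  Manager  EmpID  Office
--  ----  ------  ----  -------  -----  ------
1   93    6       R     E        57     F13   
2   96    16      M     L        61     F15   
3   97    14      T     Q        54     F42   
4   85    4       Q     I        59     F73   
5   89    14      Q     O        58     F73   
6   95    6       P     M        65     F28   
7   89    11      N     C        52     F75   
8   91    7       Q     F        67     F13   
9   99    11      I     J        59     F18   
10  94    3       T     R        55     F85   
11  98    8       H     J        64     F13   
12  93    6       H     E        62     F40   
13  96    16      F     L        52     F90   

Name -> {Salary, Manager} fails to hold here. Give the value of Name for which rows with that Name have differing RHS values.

89

Name=93: rows 1, 12 → {Salary,Manager} = (6, E), (6, E) ✓
Name=96: rows 2, 13 → {Salary,Manager} = (16, L), (16, L) ✓
Name=97: row 3 → {Salary,Manager} = (14, Q) ✓
Name=85: row 4 → {Salary,Manager} = (4, I) ✓
Name=89: rows 5, 7 → {Salary,Manager} takes values {(14, O), (11, C)} — violation
Name=95: row 6 → {Salary,Manager} = (6, M) ✓
Name=91: row 8 → {Salary,Manager} = (7, F) ✓
Name=99: row 9 → {Salary,Manager} = (11, J) ✓
Name=94: row 10 → {Salary,Manager} = (3, R) ✓
Name=98: row 11 → {Salary,Manager} = (8, J) ✓
The only Name value with inconsistent RHS is Name=89.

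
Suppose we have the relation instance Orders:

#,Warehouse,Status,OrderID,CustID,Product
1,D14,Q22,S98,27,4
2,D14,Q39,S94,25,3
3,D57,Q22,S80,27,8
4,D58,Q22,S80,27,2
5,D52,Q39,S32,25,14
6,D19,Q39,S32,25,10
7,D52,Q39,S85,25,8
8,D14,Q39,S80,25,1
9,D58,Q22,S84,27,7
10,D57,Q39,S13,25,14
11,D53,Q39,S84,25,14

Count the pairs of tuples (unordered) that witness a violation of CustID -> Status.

0

CustID=27: all 4 rows agree on Status — 0 pairs.
CustID=25: all 7 rows agree on Status — 0 pairs.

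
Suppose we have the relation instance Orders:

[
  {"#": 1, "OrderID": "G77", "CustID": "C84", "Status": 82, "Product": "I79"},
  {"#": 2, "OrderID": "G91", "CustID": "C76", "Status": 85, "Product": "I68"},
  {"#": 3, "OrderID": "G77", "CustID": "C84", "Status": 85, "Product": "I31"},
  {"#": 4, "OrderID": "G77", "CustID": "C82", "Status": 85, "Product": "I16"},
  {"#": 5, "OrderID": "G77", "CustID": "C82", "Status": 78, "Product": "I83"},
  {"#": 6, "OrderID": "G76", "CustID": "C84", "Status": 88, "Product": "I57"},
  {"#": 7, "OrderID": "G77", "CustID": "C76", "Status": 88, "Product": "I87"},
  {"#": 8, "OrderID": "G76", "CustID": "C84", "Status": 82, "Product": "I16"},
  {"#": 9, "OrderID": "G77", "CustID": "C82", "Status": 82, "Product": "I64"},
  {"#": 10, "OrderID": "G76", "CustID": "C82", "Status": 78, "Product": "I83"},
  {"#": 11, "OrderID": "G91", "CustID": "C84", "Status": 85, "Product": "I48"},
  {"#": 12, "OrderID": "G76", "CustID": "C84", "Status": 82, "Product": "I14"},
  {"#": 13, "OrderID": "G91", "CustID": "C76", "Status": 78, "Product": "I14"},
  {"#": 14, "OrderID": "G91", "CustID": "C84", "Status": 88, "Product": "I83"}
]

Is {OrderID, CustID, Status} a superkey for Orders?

No

Rows 8 and 12 have the same {OrderID, CustID, Status} value (OrderID=G76, CustID=C84, Status=82) but are distinct tuples, so {OrderID, CustID, Status} does not determine every attribute — not a superkey.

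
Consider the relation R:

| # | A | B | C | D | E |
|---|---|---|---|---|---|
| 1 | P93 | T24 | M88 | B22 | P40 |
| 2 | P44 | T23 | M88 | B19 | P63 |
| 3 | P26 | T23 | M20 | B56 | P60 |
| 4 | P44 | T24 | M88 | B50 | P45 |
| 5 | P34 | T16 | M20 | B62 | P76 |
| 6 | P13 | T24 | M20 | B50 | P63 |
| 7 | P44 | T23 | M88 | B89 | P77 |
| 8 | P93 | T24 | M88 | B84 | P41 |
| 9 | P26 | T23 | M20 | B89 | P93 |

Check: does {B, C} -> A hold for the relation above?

(B=T24, C=M88): rows 1, 4, 8 → A takes values {P93, P44} — violation
(B=T23, C=M88): rows 2, 7 → A = P44, P44 ✓
(B=T23, C=M20): rows 3, 9 → A = P26, P26 ✓
(B=T16, C=M20): row 5 → A = P34 ✓
(B=T24, C=M20): row 6 → A = P13 ✓
Two rows agree on {B, C} but differ on A, so {B, C} -> A does not hold.

No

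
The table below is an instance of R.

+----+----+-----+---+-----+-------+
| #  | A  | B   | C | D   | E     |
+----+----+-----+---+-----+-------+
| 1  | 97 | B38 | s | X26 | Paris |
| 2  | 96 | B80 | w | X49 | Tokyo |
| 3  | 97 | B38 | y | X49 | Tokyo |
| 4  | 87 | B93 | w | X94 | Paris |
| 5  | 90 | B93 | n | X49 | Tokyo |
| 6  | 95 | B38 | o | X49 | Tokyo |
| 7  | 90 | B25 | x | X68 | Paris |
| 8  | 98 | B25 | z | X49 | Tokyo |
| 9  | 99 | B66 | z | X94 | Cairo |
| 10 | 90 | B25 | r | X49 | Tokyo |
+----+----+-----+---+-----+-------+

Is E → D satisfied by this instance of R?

E=Paris: rows 1, 4, 7 → D takes values {X26, X94, X68} — violation
E=Tokyo: rows 2, 3, 5, 6, 8, 10 → D = X49, X49, X49, X49, X49, X49 ✓
E=Cairo: row 9 → D = X94 ✓
Two rows agree on E but differ on D, so E → D does not hold.

No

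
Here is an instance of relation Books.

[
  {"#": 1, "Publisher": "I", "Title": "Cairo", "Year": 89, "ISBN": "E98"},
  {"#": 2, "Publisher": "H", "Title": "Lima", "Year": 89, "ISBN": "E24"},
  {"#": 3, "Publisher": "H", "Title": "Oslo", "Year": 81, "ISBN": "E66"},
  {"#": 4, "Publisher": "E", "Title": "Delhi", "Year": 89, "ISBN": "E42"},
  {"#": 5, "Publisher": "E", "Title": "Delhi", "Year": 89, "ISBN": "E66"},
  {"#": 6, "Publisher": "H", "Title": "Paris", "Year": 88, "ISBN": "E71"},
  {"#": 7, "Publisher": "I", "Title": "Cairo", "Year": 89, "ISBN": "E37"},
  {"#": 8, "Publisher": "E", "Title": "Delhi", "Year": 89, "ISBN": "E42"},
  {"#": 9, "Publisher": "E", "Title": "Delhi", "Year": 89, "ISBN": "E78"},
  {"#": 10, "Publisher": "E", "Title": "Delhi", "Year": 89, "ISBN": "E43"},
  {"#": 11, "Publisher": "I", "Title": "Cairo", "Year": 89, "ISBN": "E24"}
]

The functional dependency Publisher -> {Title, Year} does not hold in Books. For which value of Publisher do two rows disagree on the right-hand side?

H

Publisher=I: rows 1, 7, 11 → {Title,Year} = (Cairo, 89), (Cairo, 89), (Cairo, 89) ✓
Publisher=H: rows 2, 3, 6 → {Title,Year} takes values {(Lima, 89), (Oslo, 81), (Paris, 88)} — violation
Publisher=E: rows 4, 5, 8, 9, 10 → {Title,Year} = (Delhi, 89), (Delhi, 89), (Delhi, 89), (Delhi, 89), (Delhi, 89) ✓
The only Publisher value with inconsistent RHS is Publisher=H.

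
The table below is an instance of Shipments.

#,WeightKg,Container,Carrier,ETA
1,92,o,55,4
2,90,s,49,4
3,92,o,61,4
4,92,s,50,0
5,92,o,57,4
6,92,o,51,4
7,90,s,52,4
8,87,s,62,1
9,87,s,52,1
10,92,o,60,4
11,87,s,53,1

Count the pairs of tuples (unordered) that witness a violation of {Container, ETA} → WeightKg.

(Container=o, ETA=4): all 5 rows agree on WeightKg — 0 pairs.
(Container=s, ETA=4): all 2 rows agree on WeightKg — 0 pairs.
(Container=s, ETA=1): all 3 rows agree on WeightKg — 0 pairs.

0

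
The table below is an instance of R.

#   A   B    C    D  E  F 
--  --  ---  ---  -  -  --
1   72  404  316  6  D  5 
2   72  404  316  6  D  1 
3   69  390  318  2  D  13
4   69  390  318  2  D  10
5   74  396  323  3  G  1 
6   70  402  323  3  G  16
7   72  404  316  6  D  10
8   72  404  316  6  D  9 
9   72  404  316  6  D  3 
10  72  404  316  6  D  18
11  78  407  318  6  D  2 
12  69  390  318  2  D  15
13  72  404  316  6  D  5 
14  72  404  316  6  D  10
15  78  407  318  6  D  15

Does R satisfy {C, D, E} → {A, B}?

(C=316, D=6, E=D): rows 1, 2, 7, 8, 9, 10, 13, 14 → {A,B} = (72, 404), (72, 404), (72, 404), (72, 404), (72, 404), (72, 404), (72, 404), (72, 404) ✓
(C=318, D=2, E=D): rows 3, 4, 12 → {A,B} = (69, 390), (69, 390), (69, 390) ✓
(C=323, D=3, E=G): rows 5, 6 → {A,B} takes values {(74, 396), (70, 402)} — violation
(C=318, D=6, E=D): rows 11, 15 → {A,B} = (78, 407), (78, 407) ✓
Two rows agree on {C, D, E} but differ on {A, B}, so {C, D, E} → {A, B} does not hold.

No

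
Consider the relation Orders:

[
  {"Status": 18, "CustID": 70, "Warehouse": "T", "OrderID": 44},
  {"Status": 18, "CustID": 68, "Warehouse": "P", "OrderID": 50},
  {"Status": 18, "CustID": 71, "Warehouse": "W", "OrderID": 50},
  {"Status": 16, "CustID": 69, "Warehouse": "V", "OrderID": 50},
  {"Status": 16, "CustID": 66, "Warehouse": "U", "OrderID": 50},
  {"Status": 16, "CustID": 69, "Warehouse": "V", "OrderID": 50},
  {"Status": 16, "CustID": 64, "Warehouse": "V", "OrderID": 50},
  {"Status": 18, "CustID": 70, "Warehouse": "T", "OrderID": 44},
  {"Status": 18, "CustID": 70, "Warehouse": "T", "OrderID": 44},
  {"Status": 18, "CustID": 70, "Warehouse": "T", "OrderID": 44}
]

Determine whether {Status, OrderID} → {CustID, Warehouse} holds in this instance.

No

(Status=18, OrderID=44): 4 rows → {CustID,Warehouse} = (70, T), (70, T), (70, T), (70, T) ✓
(Status=18, OrderID=50): 2 rows → {CustID,Warehouse} takes values {(68, P), (71, W)} — violation
(Status=16, OrderID=50): 4 rows → {CustID,Warehouse} takes values {(69, V), (66, U), (64, V)} — violation
Two rows agree on {Status, OrderID} but differ on {CustID, Warehouse}, so {Status, OrderID} → {CustID, Warehouse} does not hold.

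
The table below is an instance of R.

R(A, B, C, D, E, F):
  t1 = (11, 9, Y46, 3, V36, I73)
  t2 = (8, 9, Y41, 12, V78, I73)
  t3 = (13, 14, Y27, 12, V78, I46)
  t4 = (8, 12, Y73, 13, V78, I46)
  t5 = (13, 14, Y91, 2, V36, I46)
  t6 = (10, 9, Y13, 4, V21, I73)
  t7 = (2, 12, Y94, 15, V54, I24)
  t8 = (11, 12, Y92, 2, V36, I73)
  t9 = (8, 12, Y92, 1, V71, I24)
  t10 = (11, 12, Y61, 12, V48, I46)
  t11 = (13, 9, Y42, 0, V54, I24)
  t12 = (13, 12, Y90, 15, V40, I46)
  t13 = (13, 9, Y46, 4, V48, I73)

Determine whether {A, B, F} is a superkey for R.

Rows 3 and 5 have the same {A, B, F} value (A=13, B=14, F=I46) but are distinct tuples, so {A, B, F} does not determine every attribute — not a superkey.

No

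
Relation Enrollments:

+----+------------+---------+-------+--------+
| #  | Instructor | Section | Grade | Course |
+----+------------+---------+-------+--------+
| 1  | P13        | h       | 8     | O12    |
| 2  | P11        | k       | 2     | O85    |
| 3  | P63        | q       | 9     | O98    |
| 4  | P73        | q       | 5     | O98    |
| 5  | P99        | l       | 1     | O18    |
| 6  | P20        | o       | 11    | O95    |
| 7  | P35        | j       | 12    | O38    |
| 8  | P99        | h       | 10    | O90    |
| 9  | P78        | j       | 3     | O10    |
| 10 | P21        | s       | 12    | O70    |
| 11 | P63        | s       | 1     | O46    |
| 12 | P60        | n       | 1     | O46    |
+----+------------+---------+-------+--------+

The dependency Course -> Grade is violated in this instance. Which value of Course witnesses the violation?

O98

Course=O12: row 1 → Grade = 8 ✓
Course=O85: row 2 → Grade = 2 ✓
Course=O98: rows 3, 4 → Grade takes values {9, 5} — violation
Course=O18: row 5 → Grade = 1 ✓
Course=O95: row 6 → Grade = 11 ✓
Course=O38: row 7 → Grade = 12 ✓
Course=O90: row 8 → Grade = 10 ✓
Course=O10: row 9 → Grade = 3 ✓
Course=O70: row 10 → Grade = 12 ✓
Course=O46: rows 11, 12 → Grade = 1, 1 ✓
The only Course value with inconsistent Grade is Course=O98.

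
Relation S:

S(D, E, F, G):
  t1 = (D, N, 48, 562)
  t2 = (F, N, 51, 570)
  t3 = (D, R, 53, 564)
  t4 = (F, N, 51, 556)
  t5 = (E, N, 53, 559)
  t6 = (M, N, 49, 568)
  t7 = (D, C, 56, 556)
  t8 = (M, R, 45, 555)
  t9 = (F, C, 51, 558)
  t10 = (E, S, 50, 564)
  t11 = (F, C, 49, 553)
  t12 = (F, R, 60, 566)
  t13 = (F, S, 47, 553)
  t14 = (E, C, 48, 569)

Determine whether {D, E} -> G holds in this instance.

No

(D=D, E=N): row 1 → G = 562 ✓
(D=F, E=N): rows 2, 4 → G takes values {570, 556} — violation
(D=D, E=R): row 3 → G = 564 ✓
(D=E, E=N): row 5 → G = 559 ✓
(D=M, E=N): row 6 → G = 568 ✓
(D=D, E=C): row 7 → G = 556 ✓
(D=M, E=R): row 8 → G = 555 ✓
(D=F, E=C): rows 9, 11 → G takes values {558, 553} — violation
(D=E, E=S): row 10 → G = 564 ✓
(D=F, E=R): row 12 → G = 566 ✓
(D=F, E=S): row 13 → G = 553 ✓
(D=E, E=C): row 14 → G = 569 ✓
Two rows agree on {D, E} but differ on G, so {D, E} -> G does not hold.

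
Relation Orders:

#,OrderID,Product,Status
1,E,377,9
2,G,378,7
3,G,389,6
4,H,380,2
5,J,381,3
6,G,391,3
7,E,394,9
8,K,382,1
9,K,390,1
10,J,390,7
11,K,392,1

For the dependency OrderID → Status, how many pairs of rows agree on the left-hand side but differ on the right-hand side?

OrderID=E: all 2 rows agree on Status — 0 pairs.
OrderID=G: violating pairs (2,3), (2,6), (3,6) — 3 pairs.
OrderID=J: violating pairs (5,10) — 1 pair.
OrderID=K: all 3 rows agree on Status — 0 pairs.

4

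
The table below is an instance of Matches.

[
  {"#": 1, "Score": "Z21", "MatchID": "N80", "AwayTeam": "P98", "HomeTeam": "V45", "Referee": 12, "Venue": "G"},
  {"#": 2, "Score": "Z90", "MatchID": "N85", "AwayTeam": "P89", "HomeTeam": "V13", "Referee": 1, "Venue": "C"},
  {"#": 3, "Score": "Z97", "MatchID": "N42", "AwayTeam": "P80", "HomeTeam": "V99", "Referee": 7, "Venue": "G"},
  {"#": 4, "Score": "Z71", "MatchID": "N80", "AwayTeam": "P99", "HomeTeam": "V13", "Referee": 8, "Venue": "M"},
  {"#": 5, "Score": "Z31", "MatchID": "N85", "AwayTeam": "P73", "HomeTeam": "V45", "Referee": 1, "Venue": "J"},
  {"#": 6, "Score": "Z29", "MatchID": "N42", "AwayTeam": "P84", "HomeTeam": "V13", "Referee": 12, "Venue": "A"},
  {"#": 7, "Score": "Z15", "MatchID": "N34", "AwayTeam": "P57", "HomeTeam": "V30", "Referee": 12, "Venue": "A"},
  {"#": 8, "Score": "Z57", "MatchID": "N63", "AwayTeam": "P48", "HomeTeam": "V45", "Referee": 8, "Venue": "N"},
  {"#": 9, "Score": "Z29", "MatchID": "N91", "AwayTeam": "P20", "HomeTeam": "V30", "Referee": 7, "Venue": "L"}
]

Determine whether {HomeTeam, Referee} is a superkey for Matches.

All 9 rows have distinct {HomeTeam, Referee} values, so {HomeTeam, Referee} → (all attributes) holds and {HomeTeam, Referee} is a superkey.

Yes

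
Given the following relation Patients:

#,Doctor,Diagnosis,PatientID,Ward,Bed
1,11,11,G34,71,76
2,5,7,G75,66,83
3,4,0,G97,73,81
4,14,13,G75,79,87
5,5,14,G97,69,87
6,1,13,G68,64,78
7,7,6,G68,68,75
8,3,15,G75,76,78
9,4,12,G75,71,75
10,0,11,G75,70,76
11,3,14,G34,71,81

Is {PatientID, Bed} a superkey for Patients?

All 11 rows have distinct {PatientID, Bed} values, so {PatientID, Bed} → (all attributes) holds and {PatientID, Bed} is a superkey.

Yes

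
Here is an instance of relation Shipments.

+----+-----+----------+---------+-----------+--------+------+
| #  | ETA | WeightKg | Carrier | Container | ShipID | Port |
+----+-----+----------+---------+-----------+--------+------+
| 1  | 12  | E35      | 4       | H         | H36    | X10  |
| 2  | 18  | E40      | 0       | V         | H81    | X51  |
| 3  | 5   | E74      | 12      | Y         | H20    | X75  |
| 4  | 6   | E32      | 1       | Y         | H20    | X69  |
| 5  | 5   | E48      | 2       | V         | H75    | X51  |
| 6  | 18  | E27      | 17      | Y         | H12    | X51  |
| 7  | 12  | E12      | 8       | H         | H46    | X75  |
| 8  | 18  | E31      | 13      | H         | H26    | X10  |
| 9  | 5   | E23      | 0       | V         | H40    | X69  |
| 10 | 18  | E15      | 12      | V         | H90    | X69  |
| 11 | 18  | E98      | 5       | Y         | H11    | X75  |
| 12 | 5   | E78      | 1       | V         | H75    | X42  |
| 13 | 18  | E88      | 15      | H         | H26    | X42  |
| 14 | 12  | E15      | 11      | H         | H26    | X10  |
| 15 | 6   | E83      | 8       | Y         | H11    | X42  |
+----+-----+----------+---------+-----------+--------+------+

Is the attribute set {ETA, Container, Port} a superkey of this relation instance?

Rows 1 and 14 have the same {ETA, Container, Port} value (ETA=12, Container=H, Port=X10) but are distinct tuples, so {ETA, Container, Port} does not determine every attribute — not a superkey.

No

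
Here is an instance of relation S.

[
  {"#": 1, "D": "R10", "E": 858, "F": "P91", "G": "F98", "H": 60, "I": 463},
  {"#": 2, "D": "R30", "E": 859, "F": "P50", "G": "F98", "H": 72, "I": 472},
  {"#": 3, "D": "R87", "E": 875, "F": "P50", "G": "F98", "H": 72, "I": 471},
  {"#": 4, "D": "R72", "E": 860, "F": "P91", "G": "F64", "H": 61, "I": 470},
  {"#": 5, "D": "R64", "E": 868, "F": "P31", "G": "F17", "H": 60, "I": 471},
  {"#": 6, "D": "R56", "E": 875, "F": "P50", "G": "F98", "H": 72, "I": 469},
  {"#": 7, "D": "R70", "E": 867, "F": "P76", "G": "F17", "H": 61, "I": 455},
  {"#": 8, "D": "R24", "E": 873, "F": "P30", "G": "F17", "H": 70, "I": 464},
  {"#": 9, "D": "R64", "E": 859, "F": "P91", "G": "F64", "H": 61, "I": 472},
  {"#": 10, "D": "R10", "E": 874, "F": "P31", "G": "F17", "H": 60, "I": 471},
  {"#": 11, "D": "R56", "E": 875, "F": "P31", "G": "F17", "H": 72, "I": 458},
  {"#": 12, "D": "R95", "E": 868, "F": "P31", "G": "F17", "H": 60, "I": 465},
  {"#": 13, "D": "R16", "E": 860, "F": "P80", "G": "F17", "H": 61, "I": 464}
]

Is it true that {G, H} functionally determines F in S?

No

(G=F98, H=60): row 1 → F = P91 ✓
(G=F98, H=72): rows 2, 3, 6 → F = P50, P50, P50 ✓
(G=F64, H=61): rows 4, 9 → F = P91, P91 ✓
(G=F17, H=60): rows 5, 10, 12 → F = P31, P31, P31 ✓
(G=F17, H=61): rows 7, 13 → F takes values {P76, P80} — violation
(G=F17, H=70): row 8 → F = P30 ✓
(G=F17, H=72): row 11 → F = P31 ✓
Two rows agree on {G, H} but differ on F, so {G, H} → F does not hold.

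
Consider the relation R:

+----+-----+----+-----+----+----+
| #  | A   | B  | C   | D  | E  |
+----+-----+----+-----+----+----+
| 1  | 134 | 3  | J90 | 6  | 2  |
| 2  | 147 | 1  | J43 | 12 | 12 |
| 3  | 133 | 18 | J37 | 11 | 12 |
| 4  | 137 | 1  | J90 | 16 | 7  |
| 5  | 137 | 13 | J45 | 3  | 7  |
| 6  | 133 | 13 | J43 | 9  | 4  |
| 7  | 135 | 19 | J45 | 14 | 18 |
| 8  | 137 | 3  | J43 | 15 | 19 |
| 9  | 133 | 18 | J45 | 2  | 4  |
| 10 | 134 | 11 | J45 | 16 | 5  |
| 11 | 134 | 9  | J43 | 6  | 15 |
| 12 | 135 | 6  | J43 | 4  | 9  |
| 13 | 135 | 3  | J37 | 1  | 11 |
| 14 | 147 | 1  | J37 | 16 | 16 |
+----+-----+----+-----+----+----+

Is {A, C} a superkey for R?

All 14 rows have distinct {A, C} values, so {A, C} → (all attributes) holds and {A, C} is a superkey.

Yes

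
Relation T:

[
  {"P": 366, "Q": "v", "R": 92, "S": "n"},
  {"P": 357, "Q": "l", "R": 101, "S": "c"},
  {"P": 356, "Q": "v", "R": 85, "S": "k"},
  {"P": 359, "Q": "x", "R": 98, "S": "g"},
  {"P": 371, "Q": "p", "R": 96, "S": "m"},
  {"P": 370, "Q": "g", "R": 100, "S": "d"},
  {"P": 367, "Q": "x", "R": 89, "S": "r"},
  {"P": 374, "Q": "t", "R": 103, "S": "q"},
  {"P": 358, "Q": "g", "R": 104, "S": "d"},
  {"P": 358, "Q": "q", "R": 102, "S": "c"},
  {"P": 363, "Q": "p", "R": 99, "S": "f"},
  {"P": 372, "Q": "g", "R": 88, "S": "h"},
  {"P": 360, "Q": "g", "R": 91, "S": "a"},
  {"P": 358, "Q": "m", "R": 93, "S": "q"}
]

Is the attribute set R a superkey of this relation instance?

Yes

All 14 rows have distinct R values, so R → (all attributes) holds and R is a superkey.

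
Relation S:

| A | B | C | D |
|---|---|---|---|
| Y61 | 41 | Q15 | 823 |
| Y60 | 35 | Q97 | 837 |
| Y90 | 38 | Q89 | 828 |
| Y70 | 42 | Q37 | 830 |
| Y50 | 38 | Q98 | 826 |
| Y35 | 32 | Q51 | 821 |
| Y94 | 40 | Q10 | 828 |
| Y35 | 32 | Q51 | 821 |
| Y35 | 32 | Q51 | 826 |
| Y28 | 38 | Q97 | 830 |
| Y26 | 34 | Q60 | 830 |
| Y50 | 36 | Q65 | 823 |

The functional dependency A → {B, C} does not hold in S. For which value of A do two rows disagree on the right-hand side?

A=Y61: 1 row → {B,C} = (41, Q15) ✓
A=Y60: 1 row → {B,C} = (35, Q97) ✓
A=Y90: 1 row → {B,C} = (38, Q89) ✓
A=Y70: 1 row → {B,C} = (42, Q37) ✓
A=Y50: 2 rows → {B,C} takes values {(38, Q98), (36, Q65)} — violation
A=Y35: 3 rows → {B,C} = (32, Q51), (32, Q51), (32, Q51) ✓
A=Y94: 1 row → {B,C} = (40, Q10) ✓
A=Y28: 1 row → {B,C} = (38, Q97) ✓
A=Y26: 1 row → {B,C} = (34, Q60) ✓
The only A value with inconsistent RHS is A=Y50.

Y50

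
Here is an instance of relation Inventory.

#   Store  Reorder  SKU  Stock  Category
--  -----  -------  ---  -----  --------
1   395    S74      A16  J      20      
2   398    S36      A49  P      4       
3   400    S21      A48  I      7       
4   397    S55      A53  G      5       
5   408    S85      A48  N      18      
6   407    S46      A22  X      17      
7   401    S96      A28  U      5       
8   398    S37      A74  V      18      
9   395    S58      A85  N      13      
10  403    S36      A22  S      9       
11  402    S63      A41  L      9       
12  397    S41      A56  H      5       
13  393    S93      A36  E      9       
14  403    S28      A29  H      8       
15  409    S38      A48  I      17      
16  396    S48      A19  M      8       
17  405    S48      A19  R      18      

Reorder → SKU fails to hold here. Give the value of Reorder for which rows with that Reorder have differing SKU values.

Reorder=S74: row 1 → SKU = A16 ✓
Reorder=S36: rows 2, 10 → SKU takes values {A49, A22} — violation
Reorder=S21: row 3 → SKU = A48 ✓
Reorder=S55: row 4 → SKU = A53 ✓
Reorder=S85: row 5 → SKU = A48 ✓
Reorder=S46: row 6 → SKU = A22 ✓
Reorder=S96: row 7 → SKU = A28 ✓
Reorder=S37: row 8 → SKU = A74 ✓
Reorder=S58: row 9 → SKU = A85 ✓
Reorder=S63: row 11 → SKU = A41 ✓
Reorder=S41: row 12 → SKU = A56 ✓
Reorder=S93: row 13 → SKU = A36 ✓
Reorder=S28: row 14 → SKU = A29 ✓
Reorder=S38: row 15 → SKU = A48 ✓
Reorder=S48: rows 16, 17 → SKU = A19, A19 ✓
The only Reorder value with inconsistent SKU is Reorder=S36.

S36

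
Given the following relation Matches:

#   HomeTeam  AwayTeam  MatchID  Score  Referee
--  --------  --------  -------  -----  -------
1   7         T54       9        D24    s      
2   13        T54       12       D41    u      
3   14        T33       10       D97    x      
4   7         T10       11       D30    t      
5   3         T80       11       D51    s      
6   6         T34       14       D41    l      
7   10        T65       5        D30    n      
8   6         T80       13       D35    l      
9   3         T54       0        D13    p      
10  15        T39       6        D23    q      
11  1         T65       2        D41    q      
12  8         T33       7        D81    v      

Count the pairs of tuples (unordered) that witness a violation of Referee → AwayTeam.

Referee=s: violating pairs (1,5) — 1 pair.
Referee=l: violating pairs (6,8) — 1 pair.
Referee=q: violating pairs (10,11) — 1 pair.

3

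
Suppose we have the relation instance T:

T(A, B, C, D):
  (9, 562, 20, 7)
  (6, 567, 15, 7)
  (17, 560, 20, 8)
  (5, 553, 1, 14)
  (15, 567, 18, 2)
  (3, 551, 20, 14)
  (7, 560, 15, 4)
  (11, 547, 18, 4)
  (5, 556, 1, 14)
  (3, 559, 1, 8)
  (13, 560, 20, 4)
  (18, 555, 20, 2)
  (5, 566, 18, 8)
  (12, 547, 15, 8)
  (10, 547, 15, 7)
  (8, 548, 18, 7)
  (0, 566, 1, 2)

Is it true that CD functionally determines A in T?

(C=20, D=7): 1 row → A = 9 ✓
(C=15, D=7): 2 rows → A takes values {6, 10} — violation
(C=20, D=8): 1 row → A = 17 ✓
(C=1, D=14): 2 rows → A = 5, 5 ✓
(C=18, D=2): 1 row → A = 15 ✓
(C=20, D=14): 1 row → A = 3 ✓
(C=15, D=4): 1 row → A = 7 ✓
(C=18, D=4): 1 row → A = 11 ✓
(C=1, D=8): 1 row → A = 3 ✓
(C=20, D=4): 1 row → A = 13 ✓
(C=20, D=2): 1 row → A = 18 ✓
(C=18, D=8): 1 row → A = 5 ✓
(C=15, D=8): 1 row → A = 12 ✓
(C=18, D=7): 1 row → A = 8 ✓
(C=1, D=2): 1 row → A = 0 ✓
Two rows agree on CD but differ on A, so CD -> A does not hold.

No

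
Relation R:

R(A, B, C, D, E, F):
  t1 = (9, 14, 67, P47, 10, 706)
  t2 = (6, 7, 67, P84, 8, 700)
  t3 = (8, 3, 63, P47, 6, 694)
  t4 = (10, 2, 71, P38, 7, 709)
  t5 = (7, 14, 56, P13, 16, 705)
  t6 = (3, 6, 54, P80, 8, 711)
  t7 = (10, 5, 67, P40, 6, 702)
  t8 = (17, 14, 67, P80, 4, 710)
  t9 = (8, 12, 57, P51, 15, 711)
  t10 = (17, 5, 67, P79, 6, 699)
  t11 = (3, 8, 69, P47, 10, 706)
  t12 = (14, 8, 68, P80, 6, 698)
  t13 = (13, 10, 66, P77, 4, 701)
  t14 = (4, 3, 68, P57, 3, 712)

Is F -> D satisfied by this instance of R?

F=706: rows 1, 11 → D = P47, P47 ✓
F=700: row 2 → D = P84 ✓
F=694: row 3 → D = P47 ✓
F=709: row 4 → D = P38 ✓
F=705: row 5 → D = P13 ✓
F=711: rows 6, 9 → D takes values {P80, P51} — violation
F=702: row 7 → D = P40 ✓
F=710: row 8 → D = P80 ✓
F=699: row 10 → D = P79 ✓
F=698: row 12 → D = P80 ✓
F=701: row 13 → D = P77 ✓
F=712: row 14 → D = P57 ✓
Two rows agree on F but differ on D, so F -> D does not hold.

No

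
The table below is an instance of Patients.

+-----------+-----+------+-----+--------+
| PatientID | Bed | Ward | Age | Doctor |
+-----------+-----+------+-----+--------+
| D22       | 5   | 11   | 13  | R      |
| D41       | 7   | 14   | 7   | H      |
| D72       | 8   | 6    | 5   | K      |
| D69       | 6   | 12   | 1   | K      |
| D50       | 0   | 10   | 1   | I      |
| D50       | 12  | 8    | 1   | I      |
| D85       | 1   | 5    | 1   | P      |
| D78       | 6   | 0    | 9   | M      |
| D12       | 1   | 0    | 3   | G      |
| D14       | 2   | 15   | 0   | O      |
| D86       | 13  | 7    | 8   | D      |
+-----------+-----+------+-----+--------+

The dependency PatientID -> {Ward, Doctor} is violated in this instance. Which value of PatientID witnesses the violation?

D50

PatientID=D22: 1 row → {Ward,Doctor} = (11, R) ✓
PatientID=D41: 1 row → {Ward,Doctor} = (14, H) ✓
PatientID=D72: 1 row → {Ward,Doctor} = (6, K) ✓
PatientID=D69: 1 row → {Ward,Doctor} = (12, K) ✓
PatientID=D50: 2 rows → {Ward,Doctor} takes values {(10, I), (8, I)} — violation
PatientID=D85: 1 row → {Ward,Doctor} = (5, P) ✓
PatientID=D78: 1 row → {Ward,Doctor} = (0, M) ✓
PatientID=D12: 1 row → {Ward,Doctor} = (0, G) ✓
PatientID=D14: 1 row → {Ward,Doctor} = (15, O) ✓
PatientID=D86: 1 row → {Ward,Doctor} = (7, D) ✓
The only PatientID value with inconsistent RHS is PatientID=D50.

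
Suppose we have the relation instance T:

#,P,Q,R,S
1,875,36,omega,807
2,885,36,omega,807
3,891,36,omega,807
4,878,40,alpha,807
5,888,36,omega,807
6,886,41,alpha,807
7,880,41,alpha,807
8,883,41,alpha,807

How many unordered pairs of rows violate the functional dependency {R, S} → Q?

(R=omega, S=807): all 4 rows agree on Q — 0 pairs.
(R=alpha, S=807): violating pairs (4,6), (4,7), (4,8) — 3 pairs.

3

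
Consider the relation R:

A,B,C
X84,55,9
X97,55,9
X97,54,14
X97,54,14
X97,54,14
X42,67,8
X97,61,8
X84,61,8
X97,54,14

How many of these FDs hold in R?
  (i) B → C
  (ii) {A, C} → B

(i) B → C: every LHS value maps to a single RHS value — holds.
(ii) {A, C} → B: every LHS value maps to a single RHS value — holds.
2 of the 2 dependencies hold.

2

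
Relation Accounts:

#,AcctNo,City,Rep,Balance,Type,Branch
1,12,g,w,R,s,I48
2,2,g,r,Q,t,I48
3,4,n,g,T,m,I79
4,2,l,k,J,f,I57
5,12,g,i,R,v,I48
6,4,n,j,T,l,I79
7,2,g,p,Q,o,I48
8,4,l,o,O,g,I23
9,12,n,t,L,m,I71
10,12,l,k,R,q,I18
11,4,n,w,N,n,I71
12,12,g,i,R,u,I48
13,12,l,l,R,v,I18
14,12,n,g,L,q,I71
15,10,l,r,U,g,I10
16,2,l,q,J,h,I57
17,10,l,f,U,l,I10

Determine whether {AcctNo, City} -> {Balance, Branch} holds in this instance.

(AcctNo=12, City=g): rows 1, 5, 12 → {Balance,Branch} = (R, I48), (R, I48), (R, I48) ✓
(AcctNo=2, City=g): rows 2, 7 → {Balance,Branch} = (Q, I48), (Q, I48) ✓
(AcctNo=4, City=n): rows 3, 6, 11 → {Balance,Branch} takes values {(T, I79), (N, I71)} — violation
(AcctNo=2, City=l): rows 4, 16 → {Balance,Branch} = (J, I57), (J, I57) ✓
(AcctNo=4, City=l): row 8 → {Balance,Branch} = (O, I23) ✓
(AcctNo=12, City=n): rows 9, 14 → {Balance,Branch} = (L, I71), (L, I71) ✓
(AcctNo=12, City=l): rows 10, 13 → {Balance,Branch} = (R, I18), (R, I18) ✓
(AcctNo=10, City=l): rows 15, 17 → {Balance,Branch} = (U, I10), (U, I10) ✓
Two rows agree on {AcctNo, City} but differ on {Balance, Branch}, so {AcctNo, City} -> {Balance, Branch} does not hold.

No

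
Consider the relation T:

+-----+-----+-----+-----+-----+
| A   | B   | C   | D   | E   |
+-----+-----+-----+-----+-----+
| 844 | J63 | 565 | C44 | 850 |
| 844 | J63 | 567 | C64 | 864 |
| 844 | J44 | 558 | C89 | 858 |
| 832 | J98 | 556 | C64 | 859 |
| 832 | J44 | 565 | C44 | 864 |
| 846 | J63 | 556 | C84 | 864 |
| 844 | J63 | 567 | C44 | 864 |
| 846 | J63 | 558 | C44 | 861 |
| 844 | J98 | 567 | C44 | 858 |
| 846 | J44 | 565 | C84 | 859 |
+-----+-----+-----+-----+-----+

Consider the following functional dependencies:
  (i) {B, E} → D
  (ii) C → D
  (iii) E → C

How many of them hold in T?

0

(i) {B, E} → D: (B=J63, E=864): 3 rows → D takes values {C64, C84, C44} — violation — fails.
(ii) C → D: C=565: 3 rows → D takes values {C44, C84} — violation; C=567: 3 rows → D takes values {C64, C44} — violation; C=558: 2 rows → D takes values {C89, C44} — violation; C=556: 2 rows → D takes values {C64, C84} — violation — fails.
(iii) E → C: E=864: 4 rows → C takes values {567, 565, 556} — violation; E=858: 2 rows → C takes values {558, 567} — violation; E=859: 2 rows → C takes values {556, 565} — violation — fails.
None of the 3 dependencies hold.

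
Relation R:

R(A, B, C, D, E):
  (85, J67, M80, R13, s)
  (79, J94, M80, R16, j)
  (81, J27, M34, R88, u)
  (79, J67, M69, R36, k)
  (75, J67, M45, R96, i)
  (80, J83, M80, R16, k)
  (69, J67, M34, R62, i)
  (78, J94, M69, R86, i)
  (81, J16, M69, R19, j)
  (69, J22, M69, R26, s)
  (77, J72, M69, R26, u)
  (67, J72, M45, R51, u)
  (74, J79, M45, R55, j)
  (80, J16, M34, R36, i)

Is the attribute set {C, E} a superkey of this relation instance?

Two distinct rows share (C=M34, E=i), so {C, E} does not determine every attribute — not a superkey.

No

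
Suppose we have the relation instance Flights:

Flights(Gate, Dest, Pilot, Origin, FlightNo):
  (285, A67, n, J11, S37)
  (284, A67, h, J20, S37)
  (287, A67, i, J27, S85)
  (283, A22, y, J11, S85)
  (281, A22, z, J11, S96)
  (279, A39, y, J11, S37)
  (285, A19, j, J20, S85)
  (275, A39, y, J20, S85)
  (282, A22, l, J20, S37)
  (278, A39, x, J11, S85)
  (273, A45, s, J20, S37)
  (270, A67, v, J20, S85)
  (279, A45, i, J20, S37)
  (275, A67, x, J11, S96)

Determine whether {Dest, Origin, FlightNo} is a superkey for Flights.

No

Two distinct rows share (Dest=A45, Origin=J20, FlightNo=S37), so {Dest, Origin, FlightNo} does not determine every attribute — not a superkey.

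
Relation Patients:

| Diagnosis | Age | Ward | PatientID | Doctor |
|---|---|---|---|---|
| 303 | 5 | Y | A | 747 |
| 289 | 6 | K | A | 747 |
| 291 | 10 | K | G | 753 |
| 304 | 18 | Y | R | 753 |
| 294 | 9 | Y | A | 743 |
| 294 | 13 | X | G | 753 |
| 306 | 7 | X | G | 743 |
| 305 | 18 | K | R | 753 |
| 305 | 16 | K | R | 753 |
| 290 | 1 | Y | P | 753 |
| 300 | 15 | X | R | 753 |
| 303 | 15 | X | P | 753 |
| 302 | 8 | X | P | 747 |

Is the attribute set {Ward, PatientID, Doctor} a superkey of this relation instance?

Two distinct rows share (Ward=K, PatientID=R, Doctor=753), so {Ward, PatientID, Doctor} does not determine every attribute — not a superkey.

No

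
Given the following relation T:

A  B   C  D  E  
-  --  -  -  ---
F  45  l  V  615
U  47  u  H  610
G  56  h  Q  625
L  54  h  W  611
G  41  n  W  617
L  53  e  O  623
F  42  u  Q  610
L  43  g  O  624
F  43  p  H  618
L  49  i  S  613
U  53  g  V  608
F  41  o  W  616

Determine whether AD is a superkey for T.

No

Two distinct rows share (A=L, D=O), so AD does not determine every attribute — not a superkey.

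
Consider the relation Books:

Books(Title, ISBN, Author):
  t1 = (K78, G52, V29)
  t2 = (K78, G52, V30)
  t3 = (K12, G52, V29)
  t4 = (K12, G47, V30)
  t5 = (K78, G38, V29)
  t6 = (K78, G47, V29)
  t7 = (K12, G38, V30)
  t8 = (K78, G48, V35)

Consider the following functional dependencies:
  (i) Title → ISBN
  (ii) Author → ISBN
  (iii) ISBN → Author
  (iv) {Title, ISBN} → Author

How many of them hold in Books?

0

(i) Title → ISBN: Title=K78: rows 1, 2, 5, 6, 8 → ISBN takes values {G52, G38, G47, G48} — violation; Title=K12: rows 3, 4, 7 → ISBN takes values {G52, G47, G38} — violation — fails.
(ii) Author → ISBN: Author=V29: rows 1, 3, 5, 6 → ISBN takes values {G52, G38, G47} — violation; Author=V30: rows 2, 4, 7 → ISBN takes values {G52, G47, G38} — violation — fails.
(iii) ISBN → Author: ISBN=G52: rows 1, 2, 3 → Author takes values {V29, V30} — violation; ISBN=G47: rows 4, 6 → Author takes values {V30, V29} — violation; ISBN=G38: rows 5, 7 → Author takes values {V29, V30} — violation — fails.
(iv) {Title, ISBN} → Author: (Title=K78, ISBN=G52): rows 1, 2 → Author takes values {V29, V30} — violation — fails.
None of the 4 dependencies hold.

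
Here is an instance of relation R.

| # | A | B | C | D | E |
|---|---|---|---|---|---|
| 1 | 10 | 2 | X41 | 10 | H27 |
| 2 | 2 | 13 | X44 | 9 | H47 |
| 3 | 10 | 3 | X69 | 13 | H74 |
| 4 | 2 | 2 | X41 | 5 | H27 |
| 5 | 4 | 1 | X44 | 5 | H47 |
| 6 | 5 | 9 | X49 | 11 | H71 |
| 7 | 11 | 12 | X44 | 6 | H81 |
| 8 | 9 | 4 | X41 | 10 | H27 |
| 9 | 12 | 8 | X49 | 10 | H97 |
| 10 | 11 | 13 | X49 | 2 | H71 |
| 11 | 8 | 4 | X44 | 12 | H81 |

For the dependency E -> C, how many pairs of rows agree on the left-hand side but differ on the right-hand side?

0

E=H27: all 3 rows agree on C — 0 pairs.
E=H47: all 2 rows agree on C — 0 pairs.
E=H71: all 2 rows agree on C — 0 pairs.
E=H81: all 2 rows agree on C — 0 pairs.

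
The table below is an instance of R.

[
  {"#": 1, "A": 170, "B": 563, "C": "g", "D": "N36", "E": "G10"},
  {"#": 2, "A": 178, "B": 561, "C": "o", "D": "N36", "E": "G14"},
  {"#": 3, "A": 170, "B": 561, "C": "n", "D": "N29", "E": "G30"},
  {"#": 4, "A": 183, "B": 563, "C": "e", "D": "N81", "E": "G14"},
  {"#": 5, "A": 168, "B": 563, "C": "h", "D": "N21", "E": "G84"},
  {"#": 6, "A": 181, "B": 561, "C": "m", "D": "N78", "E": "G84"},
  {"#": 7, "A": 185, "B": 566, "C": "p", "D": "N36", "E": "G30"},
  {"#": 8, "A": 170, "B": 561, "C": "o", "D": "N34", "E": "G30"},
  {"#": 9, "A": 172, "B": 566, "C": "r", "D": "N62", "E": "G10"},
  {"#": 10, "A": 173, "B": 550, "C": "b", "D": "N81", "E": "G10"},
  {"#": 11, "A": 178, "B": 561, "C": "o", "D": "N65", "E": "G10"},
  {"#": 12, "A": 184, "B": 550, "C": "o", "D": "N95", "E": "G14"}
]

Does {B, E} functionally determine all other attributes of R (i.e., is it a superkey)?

Rows 3 and 8 have the same {B, E} value (B=561, E=G30) but are distinct tuples, so {B, E} does not determine every attribute — not a superkey.

No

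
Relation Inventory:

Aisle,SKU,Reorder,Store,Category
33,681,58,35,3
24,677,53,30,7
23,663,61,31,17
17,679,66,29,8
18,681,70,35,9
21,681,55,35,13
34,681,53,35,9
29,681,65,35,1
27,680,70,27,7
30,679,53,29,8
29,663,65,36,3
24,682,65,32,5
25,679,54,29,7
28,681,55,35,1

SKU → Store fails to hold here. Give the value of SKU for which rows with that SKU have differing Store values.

SKU=681: 6 rows → Store = 35, 35, 35, 35, 35, 35 ✓
SKU=677: 1 row → Store = 30 ✓
SKU=663: 2 rows → Store takes values {31, 36} — violation
SKU=679: 3 rows → Store = 29, 29, 29 ✓
SKU=680: 1 row → Store = 27 ✓
SKU=682: 1 row → Store = 32 ✓
The only SKU value with inconsistent Store is SKU=663.

663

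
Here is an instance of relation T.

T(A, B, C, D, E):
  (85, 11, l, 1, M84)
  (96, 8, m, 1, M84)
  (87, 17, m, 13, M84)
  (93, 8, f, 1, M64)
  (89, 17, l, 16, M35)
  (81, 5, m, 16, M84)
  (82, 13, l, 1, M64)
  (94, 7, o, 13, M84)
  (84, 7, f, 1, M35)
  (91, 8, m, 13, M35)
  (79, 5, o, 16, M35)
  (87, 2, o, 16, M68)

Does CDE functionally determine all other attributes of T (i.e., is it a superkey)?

All 12 rows have distinct CDE values, so CDE → (all attributes) holds and CDE is a superkey.

Yes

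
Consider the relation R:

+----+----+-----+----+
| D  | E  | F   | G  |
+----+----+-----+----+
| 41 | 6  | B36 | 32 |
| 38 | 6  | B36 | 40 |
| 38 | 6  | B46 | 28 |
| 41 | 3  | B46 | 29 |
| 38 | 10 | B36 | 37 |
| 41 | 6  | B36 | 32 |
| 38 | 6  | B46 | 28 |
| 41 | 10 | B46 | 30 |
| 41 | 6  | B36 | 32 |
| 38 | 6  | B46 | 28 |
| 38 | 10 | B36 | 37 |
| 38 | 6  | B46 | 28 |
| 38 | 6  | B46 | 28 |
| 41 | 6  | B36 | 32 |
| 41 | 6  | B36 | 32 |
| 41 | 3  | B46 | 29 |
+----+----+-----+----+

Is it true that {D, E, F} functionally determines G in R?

(D=41, E=6, F=B36): 5 rows → G = 32, 32, 32, 32, 32 ✓
(D=38, E=6, F=B36): 1 row → G = 40 ✓
(D=38, E=6, F=B46): 5 rows → G = 28, 28, 28, 28, 28 ✓
(D=41, E=3, F=B46): 2 rows → G = 29, 29 ✓
(D=38, E=10, F=B36): 2 rows → G = 37, 37 ✓
(D=41, E=10, F=B46): 1 row → G = 30 ✓
Every {D, E, F} value is associated with a single G value, so {D, E, F} → G holds.

Yes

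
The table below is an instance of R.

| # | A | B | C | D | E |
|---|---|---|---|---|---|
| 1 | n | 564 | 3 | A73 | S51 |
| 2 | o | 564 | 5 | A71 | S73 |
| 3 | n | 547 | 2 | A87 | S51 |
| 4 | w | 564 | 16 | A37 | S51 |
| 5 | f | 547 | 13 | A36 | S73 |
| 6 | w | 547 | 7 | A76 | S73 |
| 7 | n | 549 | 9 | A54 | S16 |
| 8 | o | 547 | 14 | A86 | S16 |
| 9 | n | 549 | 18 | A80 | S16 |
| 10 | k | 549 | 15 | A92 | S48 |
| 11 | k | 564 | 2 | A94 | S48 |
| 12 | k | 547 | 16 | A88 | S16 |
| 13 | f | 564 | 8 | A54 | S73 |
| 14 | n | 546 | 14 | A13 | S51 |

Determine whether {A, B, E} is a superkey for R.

No

Rows 7 and 9 have the same {A, B, E} value (A=n, B=549, E=S16) but are distinct tuples, so {A, B, E} does not determine every attribute — not a superkey.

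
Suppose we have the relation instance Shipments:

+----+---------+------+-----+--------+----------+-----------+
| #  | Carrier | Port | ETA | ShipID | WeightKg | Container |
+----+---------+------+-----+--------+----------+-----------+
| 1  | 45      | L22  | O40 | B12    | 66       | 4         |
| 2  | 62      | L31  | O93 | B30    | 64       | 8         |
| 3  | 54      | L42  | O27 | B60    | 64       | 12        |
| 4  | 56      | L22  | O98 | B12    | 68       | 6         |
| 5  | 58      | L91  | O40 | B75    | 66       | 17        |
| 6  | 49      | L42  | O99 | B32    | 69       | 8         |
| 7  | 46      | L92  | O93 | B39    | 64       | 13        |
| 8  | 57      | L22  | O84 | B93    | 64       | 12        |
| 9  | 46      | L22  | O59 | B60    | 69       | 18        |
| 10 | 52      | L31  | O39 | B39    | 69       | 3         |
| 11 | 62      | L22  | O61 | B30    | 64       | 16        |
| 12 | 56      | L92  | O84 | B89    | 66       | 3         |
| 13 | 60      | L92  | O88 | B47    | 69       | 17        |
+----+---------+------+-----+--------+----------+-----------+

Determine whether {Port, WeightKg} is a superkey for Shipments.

No

Rows 8 and 11 have the same {Port, WeightKg} value (Port=L22, WeightKg=64) but are distinct tuples, so {Port, WeightKg} does not determine every attribute — not a superkey.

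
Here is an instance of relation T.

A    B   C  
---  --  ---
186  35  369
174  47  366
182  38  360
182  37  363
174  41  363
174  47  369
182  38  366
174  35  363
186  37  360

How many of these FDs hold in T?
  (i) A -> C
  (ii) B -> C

0

(i) A -> C: A=186: 2 rows → C takes values {369, 360} — violation; A=174: 4 rows → C takes values {366, 363, 369} — violation; A=182: 3 rows → C takes values {360, 363, 366} — violation — fails.
(ii) B -> C: B=35: 2 rows → C takes values {369, 363} — violation; B=47: 2 rows → C takes values {366, 369} — violation; B=38: 2 rows → C takes values {360, 366} — violation; B=37: 2 rows → C takes values {363, 360} — violation — fails.
None of the 2 dependencies hold.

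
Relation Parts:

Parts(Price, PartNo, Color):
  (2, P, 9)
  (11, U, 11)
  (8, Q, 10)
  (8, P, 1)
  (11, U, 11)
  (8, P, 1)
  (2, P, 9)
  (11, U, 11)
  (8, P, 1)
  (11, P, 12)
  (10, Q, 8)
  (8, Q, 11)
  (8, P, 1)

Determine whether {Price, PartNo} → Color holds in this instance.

No

(Price=2, PartNo=P): 2 rows → Color = 9, 9 ✓
(Price=11, PartNo=U): 3 rows → Color = 11, 11, 11 ✓
(Price=8, PartNo=Q): 2 rows → Color takes values {10, 11} — violation
(Price=8, PartNo=P): 4 rows → Color = 1, 1, 1, 1 ✓
(Price=11, PartNo=P): 1 row → Color = 12 ✓
(Price=10, PartNo=Q): 1 row → Color = 8 ✓
Two rows agree on {Price, PartNo} but differ on Color, so {Price, PartNo} → Color does not hold.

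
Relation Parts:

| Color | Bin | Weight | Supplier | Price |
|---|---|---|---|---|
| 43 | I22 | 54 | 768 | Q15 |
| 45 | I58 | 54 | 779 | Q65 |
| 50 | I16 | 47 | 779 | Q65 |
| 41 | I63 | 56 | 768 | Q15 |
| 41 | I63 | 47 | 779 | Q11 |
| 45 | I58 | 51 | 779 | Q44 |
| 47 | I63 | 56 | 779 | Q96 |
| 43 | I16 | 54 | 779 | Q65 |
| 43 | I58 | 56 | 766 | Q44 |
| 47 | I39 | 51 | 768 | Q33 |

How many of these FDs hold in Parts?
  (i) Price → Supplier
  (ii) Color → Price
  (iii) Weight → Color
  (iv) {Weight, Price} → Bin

(i) Price → Supplier: Price=Q44: 2 rows → Supplier takes values {779, 766} — violation — fails.
(ii) Color → Price: Color=43: 3 rows → Price takes values {Q15, Q65, Q44} — violation; Color=45: 2 rows → Price takes values {Q65, Q44} — violation; Color=41: 2 rows → Price takes values {Q15, Q11} — violation; Color=47: 2 rows → Price takes values {Q96, Q33} — violation — fails.
(iii) Weight → Color: Weight=54: 3 rows → Color takes values {43, 45} — violation; Weight=47: 2 rows → Color takes values {50, 41} — violation; Weight=56: 3 rows → Color takes values {41, 47, 43} — violation; Weight=51: 2 rows → Color takes values {45, 47} — violation — fails.
(iv) {Weight, Price} → Bin: (Weight=54, Price=Q65): 2 rows → Bin takes values {I58, I16} — violation — fails.
None of the 4 dependencies hold.

0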